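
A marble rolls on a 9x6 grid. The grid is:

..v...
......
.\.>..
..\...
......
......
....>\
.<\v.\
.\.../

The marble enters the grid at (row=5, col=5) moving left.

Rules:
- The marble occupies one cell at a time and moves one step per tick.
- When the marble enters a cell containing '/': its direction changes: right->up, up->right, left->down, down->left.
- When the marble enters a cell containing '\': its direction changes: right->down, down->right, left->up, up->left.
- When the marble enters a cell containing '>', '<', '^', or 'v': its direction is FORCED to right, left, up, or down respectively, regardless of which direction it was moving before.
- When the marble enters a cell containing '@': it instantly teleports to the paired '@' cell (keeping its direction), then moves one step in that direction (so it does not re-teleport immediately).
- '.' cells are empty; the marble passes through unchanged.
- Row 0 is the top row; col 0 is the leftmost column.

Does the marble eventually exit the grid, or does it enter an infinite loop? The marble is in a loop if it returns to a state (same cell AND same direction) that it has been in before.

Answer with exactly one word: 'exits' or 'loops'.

Step 1: enter (5,5), '.' pass, move left to (5,4)
Step 2: enter (5,4), '.' pass, move left to (5,3)
Step 3: enter (5,3), '.' pass, move left to (5,2)
Step 4: enter (5,2), '.' pass, move left to (5,1)
Step 5: enter (5,1), '.' pass, move left to (5,0)
Step 6: enter (5,0), '.' pass, move left to (5,-1)
Step 7: at (5,-1) — EXIT via left edge, pos 5

Answer: exits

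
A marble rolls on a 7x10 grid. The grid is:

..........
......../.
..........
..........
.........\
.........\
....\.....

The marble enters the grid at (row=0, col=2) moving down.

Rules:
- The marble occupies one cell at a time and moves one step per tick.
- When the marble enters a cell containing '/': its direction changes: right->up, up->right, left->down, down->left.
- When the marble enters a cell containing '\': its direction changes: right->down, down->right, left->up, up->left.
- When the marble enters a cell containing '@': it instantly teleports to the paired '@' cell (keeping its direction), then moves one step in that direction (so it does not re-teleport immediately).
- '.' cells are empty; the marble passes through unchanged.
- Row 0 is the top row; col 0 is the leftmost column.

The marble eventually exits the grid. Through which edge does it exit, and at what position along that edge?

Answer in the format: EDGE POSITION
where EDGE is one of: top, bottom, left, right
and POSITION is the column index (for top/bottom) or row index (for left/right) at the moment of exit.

Answer: bottom 2

Derivation:
Step 1: enter (0,2), '.' pass, move down to (1,2)
Step 2: enter (1,2), '.' pass, move down to (2,2)
Step 3: enter (2,2), '.' pass, move down to (3,2)
Step 4: enter (3,2), '.' pass, move down to (4,2)
Step 5: enter (4,2), '.' pass, move down to (5,2)
Step 6: enter (5,2), '.' pass, move down to (6,2)
Step 7: enter (6,2), '.' pass, move down to (7,2)
Step 8: at (7,2) — EXIT via bottom edge, pos 2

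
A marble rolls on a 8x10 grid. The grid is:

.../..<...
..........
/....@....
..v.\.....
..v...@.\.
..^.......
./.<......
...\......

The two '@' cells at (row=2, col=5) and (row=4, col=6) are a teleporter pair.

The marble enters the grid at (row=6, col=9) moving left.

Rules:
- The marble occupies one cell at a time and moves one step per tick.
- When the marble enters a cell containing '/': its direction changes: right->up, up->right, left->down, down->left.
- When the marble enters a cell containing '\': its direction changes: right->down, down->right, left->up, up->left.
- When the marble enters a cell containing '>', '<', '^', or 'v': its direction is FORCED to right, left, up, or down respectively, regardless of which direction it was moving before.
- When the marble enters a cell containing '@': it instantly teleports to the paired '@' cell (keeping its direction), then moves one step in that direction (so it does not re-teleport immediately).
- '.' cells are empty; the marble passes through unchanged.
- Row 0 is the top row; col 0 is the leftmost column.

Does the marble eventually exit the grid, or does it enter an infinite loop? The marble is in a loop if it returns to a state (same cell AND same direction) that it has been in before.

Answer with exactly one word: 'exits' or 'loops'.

Answer: exits

Derivation:
Step 1: enter (6,9), '.' pass, move left to (6,8)
Step 2: enter (6,8), '.' pass, move left to (6,7)
Step 3: enter (6,7), '.' pass, move left to (6,6)
Step 4: enter (6,6), '.' pass, move left to (6,5)
Step 5: enter (6,5), '.' pass, move left to (6,4)
Step 6: enter (6,4), '.' pass, move left to (6,3)
Step 7: enter (6,3), '<' forces left->left, move left to (6,2)
Step 8: enter (6,2), '.' pass, move left to (6,1)
Step 9: enter (6,1), '/' deflects left->down, move down to (7,1)
Step 10: enter (7,1), '.' pass, move down to (8,1)
Step 11: at (8,1) — EXIT via bottom edge, pos 1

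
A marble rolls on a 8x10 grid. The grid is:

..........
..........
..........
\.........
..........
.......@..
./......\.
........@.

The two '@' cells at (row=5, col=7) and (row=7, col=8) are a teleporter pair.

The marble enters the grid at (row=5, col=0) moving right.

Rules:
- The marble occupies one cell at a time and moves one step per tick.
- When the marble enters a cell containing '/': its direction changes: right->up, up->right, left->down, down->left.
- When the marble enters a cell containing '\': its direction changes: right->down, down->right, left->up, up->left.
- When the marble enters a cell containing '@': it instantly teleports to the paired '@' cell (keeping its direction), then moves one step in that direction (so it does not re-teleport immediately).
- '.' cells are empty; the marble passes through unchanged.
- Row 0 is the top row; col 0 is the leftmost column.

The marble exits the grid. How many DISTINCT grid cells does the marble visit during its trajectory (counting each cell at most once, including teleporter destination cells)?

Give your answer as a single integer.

Step 1: enter (5,0), '.' pass, move right to (5,1)
Step 2: enter (5,1), '.' pass, move right to (5,2)
Step 3: enter (5,2), '.' pass, move right to (5,3)
Step 4: enter (5,3), '.' pass, move right to (5,4)
Step 5: enter (5,4), '.' pass, move right to (5,5)
Step 6: enter (5,5), '.' pass, move right to (5,6)
Step 7: enter (5,6), '.' pass, move right to (5,7)
Step 8: enter (5,7), '@' teleport (5,7)->(7,8), also enter (7,8), move right to (7,9)
Step 9: enter (7,9), '.' pass, move right to (7,10)
Step 10: at (7,10) — EXIT via right edge, pos 7
Distinct cells visited: 10 (path length 10)

Answer: 10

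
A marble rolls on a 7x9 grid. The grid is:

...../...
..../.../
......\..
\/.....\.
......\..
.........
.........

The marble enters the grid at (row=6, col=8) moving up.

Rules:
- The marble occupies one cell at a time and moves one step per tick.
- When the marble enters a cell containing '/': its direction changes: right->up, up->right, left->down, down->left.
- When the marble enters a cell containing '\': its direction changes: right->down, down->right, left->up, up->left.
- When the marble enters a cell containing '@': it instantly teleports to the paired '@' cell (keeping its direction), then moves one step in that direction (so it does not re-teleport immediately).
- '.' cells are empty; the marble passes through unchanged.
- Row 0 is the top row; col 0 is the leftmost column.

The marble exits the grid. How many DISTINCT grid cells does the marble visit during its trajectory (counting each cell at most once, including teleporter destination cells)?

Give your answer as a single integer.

Answer: 6

Derivation:
Step 1: enter (6,8), '.' pass, move up to (5,8)
Step 2: enter (5,8), '.' pass, move up to (4,8)
Step 3: enter (4,8), '.' pass, move up to (3,8)
Step 4: enter (3,8), '.' pass, move up to (2,8)
Step 5: enter (2,8), '.' pass, move up to (1,8)
Step 6: enter (1,8), '/' deflects up->right, move right to (1,9)
Step 7: at (1,9) — EXIT via right edge, pos 1
Distinct cells visited: 6 (path length 6)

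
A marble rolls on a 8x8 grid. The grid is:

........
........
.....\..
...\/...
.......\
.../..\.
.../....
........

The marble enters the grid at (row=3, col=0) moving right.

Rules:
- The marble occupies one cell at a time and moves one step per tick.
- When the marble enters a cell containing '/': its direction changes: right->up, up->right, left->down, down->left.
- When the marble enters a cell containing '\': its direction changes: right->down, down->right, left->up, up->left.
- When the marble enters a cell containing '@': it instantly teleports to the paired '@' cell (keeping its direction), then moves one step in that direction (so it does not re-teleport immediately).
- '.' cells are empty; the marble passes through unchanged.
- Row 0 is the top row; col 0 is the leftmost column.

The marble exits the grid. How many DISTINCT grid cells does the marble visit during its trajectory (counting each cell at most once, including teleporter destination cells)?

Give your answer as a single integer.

Step 1: enter (3,0), '.' pass, move right to (3,1)
Step 2: enter (3,1), '.' pass, move right to (3,2)
Step 3: enter (3,2), '.' pass, move right to (3,3)
Step 4: enter (3,3), '\' deflects right->down, move down to (4,3)
Step 5: enter (4,3), '.' pass, move down to (5,3)
Step 6: enter (5,3), '/' deflects down->left, move left to (5,2)
Step 7: enter (5,2), '.' pass, move left to (5,1)
Step 8: enter (5,1), '.' pass, move left to (5,0)
Step 9: enter (5,0), '.' pass, move left to (5,-1)
Step 10: at (5,-1) — EXIT via left edge, pos 5
Distinct cells visited: 9 (path length 9)

Answer: 9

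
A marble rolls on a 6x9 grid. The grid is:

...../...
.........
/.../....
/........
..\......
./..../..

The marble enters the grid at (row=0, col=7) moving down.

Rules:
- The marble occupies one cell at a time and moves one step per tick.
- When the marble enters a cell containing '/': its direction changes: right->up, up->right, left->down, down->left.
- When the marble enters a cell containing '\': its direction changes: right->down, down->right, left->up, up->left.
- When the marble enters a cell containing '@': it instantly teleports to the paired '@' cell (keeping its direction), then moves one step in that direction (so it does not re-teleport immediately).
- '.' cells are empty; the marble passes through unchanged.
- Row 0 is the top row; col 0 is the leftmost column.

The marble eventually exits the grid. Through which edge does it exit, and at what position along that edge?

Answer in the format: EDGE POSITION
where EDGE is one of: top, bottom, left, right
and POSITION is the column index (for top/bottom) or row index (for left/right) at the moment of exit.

Answer: bottom 7

Derivation:
Step 1: enter (0,7), '.' pass, move down to (1,7)
Step 2: enter (1,7), '.' pass, move down to (2,7)
Step 3: enter (2,7), '.' pass, move down to (3,7)
Step 4: enter (3,7), '.' pass, move down to (4,7)
Step 5: enter (4,7), '.' pass, move down to (5,7)
Step 6: enter (5,7), '.' pass, move down to (6,7)
Step 7: at (6,7) — EXIT via bottom edge, pos 7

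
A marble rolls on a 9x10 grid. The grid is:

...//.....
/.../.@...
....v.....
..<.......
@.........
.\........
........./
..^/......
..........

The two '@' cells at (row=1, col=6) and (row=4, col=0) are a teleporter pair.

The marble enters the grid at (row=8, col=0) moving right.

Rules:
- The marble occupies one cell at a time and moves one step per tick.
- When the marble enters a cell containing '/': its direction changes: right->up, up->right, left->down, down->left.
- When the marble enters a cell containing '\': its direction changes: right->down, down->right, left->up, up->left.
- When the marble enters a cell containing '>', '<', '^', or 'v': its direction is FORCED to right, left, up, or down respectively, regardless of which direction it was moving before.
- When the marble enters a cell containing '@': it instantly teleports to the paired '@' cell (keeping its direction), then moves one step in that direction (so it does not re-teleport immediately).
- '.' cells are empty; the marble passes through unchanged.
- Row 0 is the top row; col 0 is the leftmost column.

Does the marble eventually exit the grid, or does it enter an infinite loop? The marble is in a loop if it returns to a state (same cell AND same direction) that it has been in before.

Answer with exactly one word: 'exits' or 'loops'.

Answer: exits

Derivation:
Step 1: enter (8,0), '.' pass, move right to (8,1)
Step 2: enter (8,1), '.' pass, move right to (8,2)
Step 3: enter (8,2), '.' pass, move right to (8,3)
Step 4: enter (8,3), '.' pass, move right to (8,4)
Step 5: enter (8,4), '.' pass, move right to (8,5)
Step 6: enter (8,5), '.' pass, move right to (8,6)
Step 7: enter (8,6), '.' pass, move right to (8,7)
Step 8: enter (8,7), '.' pass, move right to (8,8)
Step 9: enter (8,8), '.' pass, move right to (8,9)
Step 10: enter (8,9), '.' pass, move right to (8,10)
Step 11: at (8,10) — EXIT via right edge, pos 8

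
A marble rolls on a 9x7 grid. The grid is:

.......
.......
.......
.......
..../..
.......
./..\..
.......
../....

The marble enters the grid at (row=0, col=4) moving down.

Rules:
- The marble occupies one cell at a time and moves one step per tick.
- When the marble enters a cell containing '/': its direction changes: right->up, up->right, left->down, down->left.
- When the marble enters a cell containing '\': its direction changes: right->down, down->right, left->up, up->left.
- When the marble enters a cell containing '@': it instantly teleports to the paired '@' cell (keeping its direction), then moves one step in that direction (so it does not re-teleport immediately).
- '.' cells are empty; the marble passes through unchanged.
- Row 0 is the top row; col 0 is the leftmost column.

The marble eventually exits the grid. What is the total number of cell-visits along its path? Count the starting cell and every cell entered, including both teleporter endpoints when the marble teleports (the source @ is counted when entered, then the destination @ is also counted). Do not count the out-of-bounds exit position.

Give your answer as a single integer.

Answer: 9

Derivation:
Step 1: enter (0,4), '.' pass, move down to (1,4)
Step 2: enter (1,4), '.' pass, move down to (2,4)
Step 3: enter (2,4), '.' pass, move down to (3,4)
Step 4: enter (3,4), '.' pass, move down to (4,4)
Step 5: enter (4,4), '/' deflects down->left, move left to (4,3)
Step 6: enter (4,3), '.' pass, move left to (4,2)
Step 7: enter (4,2), '.' pass, move left to (4,1)
Step 8: enter (4,1), '.' pass, move left to (4,0)
Step 9: enter (4,0), '.' pass, move left to (4,-1)
Step 10: at (4,-1) — EXIT via left edge, pos 4
Path length (cell visits): 9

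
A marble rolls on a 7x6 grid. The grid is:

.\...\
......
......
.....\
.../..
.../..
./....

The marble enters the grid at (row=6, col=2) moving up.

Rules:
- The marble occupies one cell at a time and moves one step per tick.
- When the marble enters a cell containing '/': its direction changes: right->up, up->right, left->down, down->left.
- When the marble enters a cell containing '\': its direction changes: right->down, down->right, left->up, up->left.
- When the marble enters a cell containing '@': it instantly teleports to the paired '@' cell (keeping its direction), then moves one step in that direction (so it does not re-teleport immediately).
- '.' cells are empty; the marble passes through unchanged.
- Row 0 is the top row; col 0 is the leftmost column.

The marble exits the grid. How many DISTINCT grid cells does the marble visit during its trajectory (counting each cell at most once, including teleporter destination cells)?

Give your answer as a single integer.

Step 1: enter (6,2), '.' pass, move up to (5,2)
Step 2: enter (5,2), '.' pass, move up to (4,2)
Step 3: enter (4,2), '.' pass, move up to (3,2)
Step 4: enter (3,2), '.' pass, move up to (2,2)
Step 5: enter (2,2), '.' pass, move up to (1,2)
Step 6: enter (1,2), '.' pass, move up to (0,2)
Step 7: enter (0,2), '.' pass, move up to (-1,2)
Step 8: at (-1,2) — EXIT via top edge, pos 2
Distinct cells visited: 7 (path length 7)

Answer: 7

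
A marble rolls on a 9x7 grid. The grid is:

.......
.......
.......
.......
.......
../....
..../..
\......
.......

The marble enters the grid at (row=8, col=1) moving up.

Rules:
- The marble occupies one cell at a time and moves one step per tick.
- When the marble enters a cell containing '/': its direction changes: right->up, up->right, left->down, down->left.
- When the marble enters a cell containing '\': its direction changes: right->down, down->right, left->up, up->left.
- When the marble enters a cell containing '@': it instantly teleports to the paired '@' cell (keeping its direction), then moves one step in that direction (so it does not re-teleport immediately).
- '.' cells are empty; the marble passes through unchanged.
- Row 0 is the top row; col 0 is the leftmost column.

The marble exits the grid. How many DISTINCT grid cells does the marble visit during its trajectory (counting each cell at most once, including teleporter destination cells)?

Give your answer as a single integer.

Answer: 9

Derivation:
Step 1: enter (8,1), '.' pass, move up to (7,1)
Step 2: enter (7,1), '.' pass, move up to (6,1)
Step 3: enter (6,1), '.' pass, move up to (5,1)
Step 4: enter (5,1), '.' pass, move up to (4,1)
Step 5: enter (4,1), '.' pass, move up to (3,1)
Step 6: enter (3,1), '.' pass, move up to (2,1)
Step 7: enter (2,1), '.' pass, move up to (1,1)
Step 8: enter (1,1), '.' pass, move up to (0,1)
Step 9: enter (0,1), '.' pass, move up to (-1,1)
Step 10: at (-1,1) — EXIT via top edge, pos 1
Distinct cells visited: 9 (path length 9)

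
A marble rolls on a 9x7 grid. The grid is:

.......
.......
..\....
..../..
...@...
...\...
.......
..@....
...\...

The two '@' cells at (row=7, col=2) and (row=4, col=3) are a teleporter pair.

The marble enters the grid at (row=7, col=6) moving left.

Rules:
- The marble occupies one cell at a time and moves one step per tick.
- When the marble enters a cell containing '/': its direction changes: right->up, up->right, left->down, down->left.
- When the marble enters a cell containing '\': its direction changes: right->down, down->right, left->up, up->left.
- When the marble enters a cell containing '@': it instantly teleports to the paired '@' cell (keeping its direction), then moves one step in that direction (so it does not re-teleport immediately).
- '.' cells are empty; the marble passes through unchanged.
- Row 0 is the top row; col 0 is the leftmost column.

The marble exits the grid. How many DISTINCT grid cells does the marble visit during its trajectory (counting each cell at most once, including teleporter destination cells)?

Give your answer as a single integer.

Step 1: enter (7,6), '.' pass, move left to (7,5)
Step 2: enter (7,5), '.' pass, move left to (7,4)
Step 3: enter (7,4), '.' pass, move left to (7,3)
Step 4: enter (7,3), '.' pass, move left to (7,2)
Step 5: enter (7,2), '@' teleport (7,2)->(4,3), also enter (4,3), move left to (4,2)
Step 6: enter (4,2), '.' pass, move left to (4,1)
Step 7: enter (4,1), '.' pass, move left to (4,0)
Step 8: enter (4,0), '.' pass, move left to (4,-1)
Step 9: at (4,-1) — EXIT via left edge, pos 4
Distinct cells visited: 9 (path length 9)

Answer: 9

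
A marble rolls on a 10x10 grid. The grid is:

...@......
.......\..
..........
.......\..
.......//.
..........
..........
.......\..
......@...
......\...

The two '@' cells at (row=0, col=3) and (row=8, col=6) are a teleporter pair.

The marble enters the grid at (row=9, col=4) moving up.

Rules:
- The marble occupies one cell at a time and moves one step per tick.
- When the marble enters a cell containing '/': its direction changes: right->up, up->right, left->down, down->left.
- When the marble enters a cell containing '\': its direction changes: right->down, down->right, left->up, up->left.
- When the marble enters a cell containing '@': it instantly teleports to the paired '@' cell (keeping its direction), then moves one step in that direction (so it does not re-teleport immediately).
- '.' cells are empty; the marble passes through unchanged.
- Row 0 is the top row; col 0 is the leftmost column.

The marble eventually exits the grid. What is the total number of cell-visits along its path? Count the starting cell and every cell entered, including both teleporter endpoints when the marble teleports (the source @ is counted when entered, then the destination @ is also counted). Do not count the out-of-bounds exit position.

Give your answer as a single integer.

Step 1: enter (9,4), '.' pass, move up to (8,4)
Step 2: enter (8,4), '.' pass, move up to (7,4)
Step 3: enter (7,4), '.' pass, move up to (6,4)
Step 4: enter (6,4), '.' pass, move up to (5,4)
Step 5: enter (5,4), '.' pass, move up to (4,4)
Step 6: enter (4,4), '.' pass, move up to (3,4)
Step 7: enter (3,4), '.' pass, move up to (2,4)
Step 8: enter (2,4), '.' pass, move up to (1,4)
Step 9: enter (1,4), '.' pass, move up to (0,4)
Step 10: enter (0,4), '.' pass, move up to (-1,4)
Step 11: at (-1,4) — EXIT via top edge, pos 4
Path length (cell visits): 10

Answer: 10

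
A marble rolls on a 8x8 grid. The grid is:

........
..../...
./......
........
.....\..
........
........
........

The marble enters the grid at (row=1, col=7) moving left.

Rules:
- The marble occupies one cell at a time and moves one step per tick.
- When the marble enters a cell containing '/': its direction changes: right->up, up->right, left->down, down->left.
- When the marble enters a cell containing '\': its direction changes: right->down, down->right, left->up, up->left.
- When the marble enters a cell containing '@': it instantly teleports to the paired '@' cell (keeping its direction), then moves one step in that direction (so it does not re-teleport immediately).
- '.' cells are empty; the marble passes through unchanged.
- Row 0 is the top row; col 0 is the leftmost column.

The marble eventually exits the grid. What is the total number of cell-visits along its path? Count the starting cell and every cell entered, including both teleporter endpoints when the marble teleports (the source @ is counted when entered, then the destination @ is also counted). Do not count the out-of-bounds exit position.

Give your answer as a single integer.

Step 1: enter (1,7), '.' pass, move left to (1,6)
Step 2: enter (1,6), '.' pass, move left to (1,5)
Step 3: enter (1,5), '.' pass, move left to (1,4)
Step 4: enter (1,4), '/' deflects left->down, move down to (2,4)
Step 5: enter (2,4), '.' pass, move down to (3,4)
Step 6: enter (3,4), '.' pass, move down to (4,4)
Step 7: enter (4,4), '.' pass, move down to (5,4)
Step 8: enter (5,4), '.' pass, move down to (6,4)
Step 9: enter (6,4), '.' pass, move down to (7,4)
Step 10: enter (7,4), '.' pass, move down to (8,4)
Step 11: at (8,4) — EXIT via bottom edge, pos 4
Path length (cell visits): 10

Answer: 10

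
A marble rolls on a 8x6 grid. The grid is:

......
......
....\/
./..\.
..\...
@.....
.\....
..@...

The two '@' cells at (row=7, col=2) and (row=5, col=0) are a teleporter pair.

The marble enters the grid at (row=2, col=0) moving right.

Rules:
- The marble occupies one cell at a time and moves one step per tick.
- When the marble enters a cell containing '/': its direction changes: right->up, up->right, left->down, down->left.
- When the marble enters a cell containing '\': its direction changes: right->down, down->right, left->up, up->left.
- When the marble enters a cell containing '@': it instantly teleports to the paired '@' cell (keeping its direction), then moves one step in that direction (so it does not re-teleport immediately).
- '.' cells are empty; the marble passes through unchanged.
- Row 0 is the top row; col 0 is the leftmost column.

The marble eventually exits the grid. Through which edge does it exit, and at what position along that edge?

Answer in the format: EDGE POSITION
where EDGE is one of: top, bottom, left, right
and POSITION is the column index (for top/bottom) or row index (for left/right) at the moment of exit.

Answer: right 3

Derivation:
Step 1: enter (2,0), '.' pass, move right to (2,1)
Step 2: enter (2,1), '.' pass, move right to (2,2)
Step 3: enter (2,2), '.' pass, move right to (2,3)
Step 4: enter (2,3), '.' pass, move right to (2,4)
Step 5: enter (2,4), '\' deflects right->down, move down to (3,4)
Step 6: enter (3,4), '\' deflects down->right, move right to (3,5)
Step 7: enter (3,5), '.' pass, move right to (3,6)
Step 8: at (3,6) — EXIT via right edge, pos 3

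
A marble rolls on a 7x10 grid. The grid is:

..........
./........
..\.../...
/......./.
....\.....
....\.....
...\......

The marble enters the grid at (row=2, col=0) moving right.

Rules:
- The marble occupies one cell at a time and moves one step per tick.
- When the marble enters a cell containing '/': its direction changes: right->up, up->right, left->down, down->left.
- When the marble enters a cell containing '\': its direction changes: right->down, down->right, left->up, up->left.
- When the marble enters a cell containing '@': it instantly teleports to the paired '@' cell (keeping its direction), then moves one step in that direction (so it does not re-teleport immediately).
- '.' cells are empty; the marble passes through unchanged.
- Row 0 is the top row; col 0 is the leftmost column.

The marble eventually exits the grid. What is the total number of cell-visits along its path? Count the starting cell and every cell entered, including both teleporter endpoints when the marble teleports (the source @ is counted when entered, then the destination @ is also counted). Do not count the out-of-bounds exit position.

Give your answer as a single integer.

Step 1: enter (2,0), '.' pass, move right to (2,1)
Step 2: enter (2,1), '.' pass, move right to (2,2)
Step 3: enter (2,2), '\' deflects right->down, move down to (3,2)
Step 4: enter (3,2), '.' pass, move down to (4,2)
Step 5: enter (4,2), '.' pass, move down to (5,2)
Step 6: enter (5,2), '.' pass, move down to (6,2)
Step 7: enter (6,2), '.' pass, move down to (7,2)
Step 8: at (7,2) — EXIT via bottom edge, pos 2
Path length (cell visits): 7

Answer: 7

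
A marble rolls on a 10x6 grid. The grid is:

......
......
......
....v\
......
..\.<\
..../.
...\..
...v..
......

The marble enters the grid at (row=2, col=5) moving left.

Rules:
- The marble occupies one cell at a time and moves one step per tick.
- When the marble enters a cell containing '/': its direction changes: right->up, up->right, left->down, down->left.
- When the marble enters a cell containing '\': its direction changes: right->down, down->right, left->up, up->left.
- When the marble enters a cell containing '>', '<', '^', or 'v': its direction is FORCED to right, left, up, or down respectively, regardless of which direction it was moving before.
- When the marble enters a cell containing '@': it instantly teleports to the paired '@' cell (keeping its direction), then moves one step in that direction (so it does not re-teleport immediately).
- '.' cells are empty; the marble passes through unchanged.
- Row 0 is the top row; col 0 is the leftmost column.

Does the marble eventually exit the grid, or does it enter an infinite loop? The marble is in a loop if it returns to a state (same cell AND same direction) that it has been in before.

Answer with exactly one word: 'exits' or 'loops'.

Answer: exits

Derivation:
Step 1: enter (2,5), '.' pass, move left to (2,4)
Step 2: enter (2,4), '.' pass, move left to (2,3)
Step 3: enter (2,3), '.' pass, move left to (2,2)
Step 4: enter (2,2), '.' pass, move left to (2,1)
Step 5: enter (2,1), '.' pass, move left to (2,0)
Step 6: enter (2,0), '.' pass, move left to (2,-1)
Step 7: at (2,-1) — EXIT via left edge, pos 2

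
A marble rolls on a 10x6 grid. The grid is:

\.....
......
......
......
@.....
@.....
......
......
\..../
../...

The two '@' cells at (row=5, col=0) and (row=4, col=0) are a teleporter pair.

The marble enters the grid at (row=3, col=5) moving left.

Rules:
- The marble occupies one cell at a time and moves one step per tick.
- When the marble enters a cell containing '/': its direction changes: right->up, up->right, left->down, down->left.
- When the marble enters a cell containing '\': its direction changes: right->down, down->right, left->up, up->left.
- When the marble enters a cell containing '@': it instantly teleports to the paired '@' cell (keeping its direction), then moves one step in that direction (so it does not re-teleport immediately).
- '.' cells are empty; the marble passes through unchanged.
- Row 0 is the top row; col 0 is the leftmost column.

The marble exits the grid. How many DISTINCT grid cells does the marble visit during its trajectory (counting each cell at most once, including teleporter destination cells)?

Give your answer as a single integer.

Step 1: enter (3,5), '.' pass, move left to (3,4)
Step 2: enter (3,4), '.' pass, move left to (3,3)
Step 3: enter (3,3), '.' pass, move left to (3,2)
Step 4: enter (3,2), '.' pass, move left to (3,1)
Step 5: enter (3,1), '.' pass, move left to (3,0)
Step 6: enter (3,0), '.' pass, move left to (3,-1)
Step 7: at (3,-1) — EXIT via left edge, pos 3
Distinct cells visited: 6 (path length 6)

Answer: 6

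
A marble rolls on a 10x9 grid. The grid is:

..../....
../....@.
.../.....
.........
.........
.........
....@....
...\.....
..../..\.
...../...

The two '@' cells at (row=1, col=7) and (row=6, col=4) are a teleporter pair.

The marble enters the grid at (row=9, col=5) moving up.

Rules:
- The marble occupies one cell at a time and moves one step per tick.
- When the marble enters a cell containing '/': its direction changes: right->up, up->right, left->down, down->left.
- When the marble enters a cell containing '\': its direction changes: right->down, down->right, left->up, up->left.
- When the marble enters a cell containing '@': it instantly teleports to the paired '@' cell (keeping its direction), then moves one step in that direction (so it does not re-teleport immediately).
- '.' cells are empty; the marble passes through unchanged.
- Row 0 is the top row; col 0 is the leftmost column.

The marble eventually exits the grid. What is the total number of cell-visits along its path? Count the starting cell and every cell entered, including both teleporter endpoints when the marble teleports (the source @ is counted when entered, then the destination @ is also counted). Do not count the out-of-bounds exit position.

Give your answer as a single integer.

Answer: 4

Derivation:
Step 1: enter (9,5), '/' deflects up->right, move right to (9,6)
Step 2: enter (9,6), '.' pass, move right to (9,7)
Step 3: enter (9,7), '.' pass, move right to (9,8)
Step 4: enter (9,8), '.' pass, move right to (9,9)
Step 5: at (9,9) — EXIT via right edge, pos 9
Path length (cell visits): 4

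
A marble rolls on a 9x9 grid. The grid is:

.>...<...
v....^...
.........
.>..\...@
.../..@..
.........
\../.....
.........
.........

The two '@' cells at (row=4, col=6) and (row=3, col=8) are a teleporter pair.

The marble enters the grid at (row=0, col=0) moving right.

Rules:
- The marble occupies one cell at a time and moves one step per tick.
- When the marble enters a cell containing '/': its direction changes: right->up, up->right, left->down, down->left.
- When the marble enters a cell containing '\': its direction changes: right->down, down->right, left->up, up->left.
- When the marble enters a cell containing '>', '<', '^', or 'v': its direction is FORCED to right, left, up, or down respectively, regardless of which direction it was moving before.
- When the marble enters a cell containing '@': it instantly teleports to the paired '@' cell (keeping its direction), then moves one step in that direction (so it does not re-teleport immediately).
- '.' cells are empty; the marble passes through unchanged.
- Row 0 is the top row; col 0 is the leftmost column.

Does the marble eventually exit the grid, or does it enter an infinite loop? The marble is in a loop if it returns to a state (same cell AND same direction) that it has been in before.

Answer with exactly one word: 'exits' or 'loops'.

Answer: loops

Derivation:
Step 1: enter (0,0), '.' pass, move right to (0,1)
Step 2: enter (0,1), '>' forces right->right, move right to (0,2)
Step 3: enter (0,2), '.' pass, move right to (0,3)
Step 4: enter (0,3), '.' pass, move right to (0,4)
Step 5: enter (0,4), '.' pass, move right to (0,5)
Step 6: enter (0,5), '<' forces right->left, move left to (0,4)
Step 7: enter (0,4), '.' pass, move left to (0,3)
Step 8: enter (0,3), '.' pass, move left to (0,2)
Step 9: enter (0,2), '.' pass, move left to (0,1)
Step 10: enter (0,1), '>' forces left->right, move right to (0,2)
Step 11: at (0,2) dir=right — LOOP DETECTED (seen before)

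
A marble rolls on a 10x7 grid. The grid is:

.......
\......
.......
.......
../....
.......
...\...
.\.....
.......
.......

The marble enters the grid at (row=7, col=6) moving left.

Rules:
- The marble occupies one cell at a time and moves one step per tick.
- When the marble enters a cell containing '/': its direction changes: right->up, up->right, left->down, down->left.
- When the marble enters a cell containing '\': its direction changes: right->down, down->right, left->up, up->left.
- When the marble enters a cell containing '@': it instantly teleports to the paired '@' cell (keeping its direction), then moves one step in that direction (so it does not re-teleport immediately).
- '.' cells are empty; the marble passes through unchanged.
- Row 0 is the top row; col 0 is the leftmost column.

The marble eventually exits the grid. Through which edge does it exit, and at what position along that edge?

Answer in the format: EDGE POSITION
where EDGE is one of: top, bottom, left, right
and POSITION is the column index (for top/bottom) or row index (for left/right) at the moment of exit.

Step 1: enter (7,6), '.' pass, move left to (7,5)
Step 2: enter (7,5), '.' pass, move left to (7,4)
Step 3: enter (7,4), '.' pass, move left to (7,3)
Step 4: enter (7,3), '.' pass, move left to (7,2)
Step 5: enter (7,2), '.' pass, move left to (7,1)
Step 6: enter (7,1), '\' deflects left->up, move up to (6,1)
Step 7: enter (6,1), '.' pass, move up to (5,1)
Step 8: enter (5,1), '.' pass, move up to (4,1)
Step 9: enter (4,1), '.' pass, move up to (3,1)
Step 10: enter (3,1), '.' pass, move up to (2,1)
Step 11: enter (2,1), '.' pass, move up to (1,1)
Step 12: enter (1,1), '.' pass, move up to (0,1)
Step 13: enter (0,1), '.' pass, move up to (-1,1)
Step 14: at (-1,1) — EXIT via top edge, pos 1

Answer: top 1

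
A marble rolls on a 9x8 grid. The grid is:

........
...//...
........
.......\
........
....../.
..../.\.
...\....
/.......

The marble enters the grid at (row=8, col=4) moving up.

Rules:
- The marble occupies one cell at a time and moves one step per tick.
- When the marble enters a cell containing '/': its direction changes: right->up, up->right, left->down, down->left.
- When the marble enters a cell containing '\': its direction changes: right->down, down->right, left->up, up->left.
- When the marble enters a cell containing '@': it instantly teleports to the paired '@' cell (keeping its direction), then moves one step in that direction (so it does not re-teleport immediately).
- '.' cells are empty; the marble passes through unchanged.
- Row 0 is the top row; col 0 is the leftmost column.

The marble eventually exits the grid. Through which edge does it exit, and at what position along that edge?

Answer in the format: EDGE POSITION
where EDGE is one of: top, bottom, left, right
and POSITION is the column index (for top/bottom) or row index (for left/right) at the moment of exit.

Step 1: enter (8,4), '.' pass, move up to (7,4)
Step 2: enter (7,4), '.' pass, move up to (6,4)
Step 3: enter (6,4), '/' deflects up->right, move right to (6,5)
Step 4: enter (6,5), '.' pass, move right to (6,6)
Step 5: enter (6,6), '\' deflects right->down, move down to (7,6)
Step 6: enter (7,6), '.' pass, move down to (8,6)
Step 7: enter (8,6), '.' pass, move down to (9,6)
Step 8: at (9,6) — EXIT via bottom edge, pos 6

Answer: bottom 6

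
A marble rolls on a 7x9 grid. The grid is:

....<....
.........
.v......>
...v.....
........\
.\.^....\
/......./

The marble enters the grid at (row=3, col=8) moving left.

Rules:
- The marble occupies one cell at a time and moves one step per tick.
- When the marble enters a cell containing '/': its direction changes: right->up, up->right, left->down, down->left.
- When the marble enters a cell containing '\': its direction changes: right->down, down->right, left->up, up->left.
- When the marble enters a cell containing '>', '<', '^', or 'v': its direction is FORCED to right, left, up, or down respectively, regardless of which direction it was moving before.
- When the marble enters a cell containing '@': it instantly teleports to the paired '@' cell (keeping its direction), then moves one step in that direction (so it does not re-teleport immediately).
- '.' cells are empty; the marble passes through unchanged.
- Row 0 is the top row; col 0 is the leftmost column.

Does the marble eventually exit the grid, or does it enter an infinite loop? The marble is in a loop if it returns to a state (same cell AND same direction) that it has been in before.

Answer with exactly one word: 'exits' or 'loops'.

Answer: loops

Derivation:
Step 1: enter (3,8), '.' pass, move left to (3,7)
Step 2: enter (3,7), '.' pass, move left to (3,6)
Step 3: enter (3,6), '.' pass, move left to (3,5)
Step 4: enter (3,5), '.' pass, move left to (3,4)
Step 5: enter (3,4), '.' pass, move left to (3,3)
Step 6: enter (3,3), 'v' forces left->down, move down to (4,3)
Step 7: enter (4,3), '.' pass, move down to (5,3)
Step 8: enter (5,3), '^' forces down->up, move up to (4,3)
Step 9: enter (4,3), '.' pass, move up to (3,3)
Step 10: enter (3,3), 'v' forces up->down, move down to (4,3)
Step 11: at (4,3) dir=down — LOOP DETECTED (seen before)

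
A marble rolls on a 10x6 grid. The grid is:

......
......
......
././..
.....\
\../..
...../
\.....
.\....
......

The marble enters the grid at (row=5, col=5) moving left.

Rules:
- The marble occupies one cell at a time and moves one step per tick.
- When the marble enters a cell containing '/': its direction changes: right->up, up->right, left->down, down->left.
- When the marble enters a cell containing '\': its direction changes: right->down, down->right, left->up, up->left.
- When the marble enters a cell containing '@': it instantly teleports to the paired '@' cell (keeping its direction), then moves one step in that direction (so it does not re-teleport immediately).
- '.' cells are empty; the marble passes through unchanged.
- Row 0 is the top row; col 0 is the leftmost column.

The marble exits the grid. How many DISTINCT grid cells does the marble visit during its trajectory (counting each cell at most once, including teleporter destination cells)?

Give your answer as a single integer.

Step 1: enter (5,5), '.' pass, move left to (5,4)
Step 2: enter (5,4), '.' pass, move left to (5,3)
Step 3: enter (5,3), '/' deflects left->down, move down to (6,3)
Step 4: enter (6,3), '.' pass, move down to (7,3)
Step 5: enter (7,3), '.' pass, move down to (8,3)
Step 6: enter (8,3), '.' pass, move down to (9,3)
Step 7: enter (9,3), '.' pass, move down to (10,3)
Step 8: at (10,3) — EXIT via bottom edge, pos 3
Distinct cells visited: 7 (path length 7)

Answer: 7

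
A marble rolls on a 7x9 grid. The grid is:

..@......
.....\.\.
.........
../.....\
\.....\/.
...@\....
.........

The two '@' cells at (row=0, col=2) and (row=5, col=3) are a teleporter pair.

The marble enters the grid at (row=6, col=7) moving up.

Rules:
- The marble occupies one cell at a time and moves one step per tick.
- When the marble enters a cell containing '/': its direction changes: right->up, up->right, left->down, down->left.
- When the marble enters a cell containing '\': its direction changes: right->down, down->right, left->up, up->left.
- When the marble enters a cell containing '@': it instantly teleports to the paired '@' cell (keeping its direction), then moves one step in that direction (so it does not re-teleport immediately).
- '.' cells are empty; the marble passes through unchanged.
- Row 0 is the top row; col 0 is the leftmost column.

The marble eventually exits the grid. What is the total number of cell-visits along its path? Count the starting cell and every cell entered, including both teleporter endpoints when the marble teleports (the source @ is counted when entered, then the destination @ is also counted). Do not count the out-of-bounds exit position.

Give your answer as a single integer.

Answer: 4

Derivation:
Step 1: enter (6,7), '.' pass, move up to (5,7)
Step 2: enter (5,7), '.' pass, move up to (4,7)
Step 3: enter (4,7), '/' deflects up->right, move right to (4,8)
Step 4: enter (4,8), '.' pass, move right to (4,9)
Step 5: at (4,9) — EXIT via right edge, pos 4
Path length (cell visits): 4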